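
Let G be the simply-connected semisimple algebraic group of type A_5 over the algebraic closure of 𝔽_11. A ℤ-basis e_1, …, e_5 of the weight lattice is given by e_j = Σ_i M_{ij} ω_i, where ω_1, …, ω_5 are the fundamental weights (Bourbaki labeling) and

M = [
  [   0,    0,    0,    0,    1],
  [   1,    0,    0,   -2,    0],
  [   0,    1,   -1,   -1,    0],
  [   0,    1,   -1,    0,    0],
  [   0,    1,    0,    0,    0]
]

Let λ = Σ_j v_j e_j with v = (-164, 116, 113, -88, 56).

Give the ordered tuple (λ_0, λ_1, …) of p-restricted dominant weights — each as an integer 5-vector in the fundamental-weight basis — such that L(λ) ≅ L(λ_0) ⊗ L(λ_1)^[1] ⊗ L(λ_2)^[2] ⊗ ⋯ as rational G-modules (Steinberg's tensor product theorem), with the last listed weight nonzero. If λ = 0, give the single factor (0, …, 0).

((1, 1, 3, 3, 6), (5, 1, 8, 0, 10))

Converting to the ω-basis (c_i = row i of M dotted with v = (-164, 116, 113, -88, 56)):
  c_1 = 0*-164 + 0*116 + 0*113 + 0*-88 + 1*56 = 56
  c_2 = 1*-164 + 0*116 + 0*113 + -2*-88 + 0*56 = 12
  c_3 = 0*-164 + 1*116 + -1*113 + -1*-88 + 0*56 = 91
  c_4 = 0*-164 + 1*116 + -1*113 + 0*-88 + 0*56 = 3
  c_5 = 0*-164 + 1*116 + 0*113 + 0*-88 + 0*56 = 116
p = 11; digits c_i = Σ_j d_{ij}·11^j, 0 ≤ d_{ij} < 11:
  c_1 = 56 = 1·11^0 + 5·11^1
  c_2 = 12 = 1·11^0 + 1·11^1
  c_3 = 91 = 3·11^0 + 8·11^1
  c_4 = 3 = 3·11^0
  c_5 = 116 = 6·11^0 + 10·11^1
Factor λ_0 = (1, 1, 3, 3, 6)
Factor λ_1 = (5, 1, 8, 0, 10)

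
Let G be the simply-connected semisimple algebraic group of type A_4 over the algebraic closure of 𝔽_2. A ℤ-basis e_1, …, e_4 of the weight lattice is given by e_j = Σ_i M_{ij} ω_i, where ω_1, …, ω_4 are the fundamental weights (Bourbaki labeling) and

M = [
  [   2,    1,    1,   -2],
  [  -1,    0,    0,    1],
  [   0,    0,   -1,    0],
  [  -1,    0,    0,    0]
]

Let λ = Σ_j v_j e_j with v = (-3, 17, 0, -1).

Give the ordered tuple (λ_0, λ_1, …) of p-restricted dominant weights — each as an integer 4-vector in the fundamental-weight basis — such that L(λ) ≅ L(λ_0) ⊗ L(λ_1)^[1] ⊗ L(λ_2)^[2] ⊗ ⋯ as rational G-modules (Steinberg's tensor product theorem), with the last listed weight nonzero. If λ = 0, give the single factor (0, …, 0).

((1, 0, 0, 1), (0, 1, 0, 1), (1, 0, 0, 0), (1, 0, 0, 0))

In the fundamental-weight basis, λ has coordinates c = M·v (v = (-3, 17, 0, -1)):
  c_1 = 2*-3 + 1*17 + 1*0 + -2*-1 = 13
  c_2 = -1*-3 + 0*17 + 0*0 + 1*-1 = 2
  c_3 = 0*-3 + 0*17 + -1*0 + 0*-1 = 0
  c_4 = -1*-3 + 0*17 + 0*0 + 0*-1 = 3
p = 2; digits c_i = Σ_j d_{ij}·2^j, 0 ≤ d_{ij} < 2:
  c_1 = 13 = 1·2^0 + 0·2^1 + 1·2^2 + 1·2^3
  c_2 = 2 = 0·2^0 + 1·2^1
  c_3 = 0
  c_4 = 3 = 1·2^0 + 1·2^1
Factor λ_0 = (1, 0, 0, 1)
Factor λ_1 = (0, 1, 0, 1)
Factor λ_2 = (1, 0, 0, 0)
Factor λ_3 = (1, 0, 0, 0)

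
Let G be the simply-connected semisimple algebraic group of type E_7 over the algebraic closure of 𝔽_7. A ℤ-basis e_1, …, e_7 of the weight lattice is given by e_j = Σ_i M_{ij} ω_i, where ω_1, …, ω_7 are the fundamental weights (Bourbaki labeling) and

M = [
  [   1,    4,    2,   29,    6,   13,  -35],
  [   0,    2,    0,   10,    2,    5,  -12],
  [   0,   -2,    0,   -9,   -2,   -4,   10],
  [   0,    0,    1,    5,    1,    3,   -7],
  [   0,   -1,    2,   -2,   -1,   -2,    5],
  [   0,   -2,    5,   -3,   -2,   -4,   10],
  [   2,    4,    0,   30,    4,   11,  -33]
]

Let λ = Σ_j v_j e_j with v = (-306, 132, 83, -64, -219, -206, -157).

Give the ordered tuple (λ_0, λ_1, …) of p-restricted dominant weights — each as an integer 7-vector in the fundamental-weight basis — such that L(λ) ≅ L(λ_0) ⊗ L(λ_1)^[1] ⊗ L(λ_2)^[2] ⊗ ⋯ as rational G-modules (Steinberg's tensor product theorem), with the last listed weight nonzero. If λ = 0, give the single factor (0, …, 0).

((0, 5, 4, 4, 1, 0, 0), (5, 5, 0, 3, 1, 5, 5))

In the fundamental-weight basis, λ has coordinates c = M·v (v = (-306, 132, 83, -64, -219, -206, -157)):
  c_1 = (1)·(-306) + (4)·(132) + (2)·(83) + (29)·(-64) + (6)·(-219) + (13)·(-206) + (-35)·(-157) = 35
  c_2 = (0)·(-306) + (2)·(132) + (0)·(83) + (10)·(-64) + (2)·(-219) + (5)·(-206) + (-12)·(-157) = 40
  c_3 = (0)·(-306) + (-2)·(132) + (0)·(83) + (-9)·(-64) + (-2)·(-219) + (-4)·(-206) + (10)·(-157) = 4
  c_4 = (0)·(-306) + (0)·(132) + (1)·(83) + (5)·(-64) + (1)·(-219) + (3)·(-206) + (-7)·(-157) = 25
  c_5 = (0)·(-306) + (-1)·(132) + (2)·(83) + (-2)·(-64) + (-1)·(-219) + (-2)·(-206) + (5)·(-157) = 8
  c_6 = (0)·(-306) + (-2)·(132) + (5)·(83) + (-3)·(-64) + (-2)·(-219) + (-4)·(-206) + (10)·(-157) = 35
  c_7 = (2)·(-306) + (4)·(132) + (0)·(83) + (30)·(-64) + (4)·(-219) + (11)·(-206) + (-33)·(-157) = 35
Expand coordinatewise in base 7:
  c_1 = 35 = 0·7^0 + 5·7^1
  c_2 = 40 = 5·7^0 + 5·7^1
  c_3 = 4 = 4·7^0
  c_4 = 25 = 4·7^0 + 3·7^1
  c_5 = 8 = 1·7^0 + 1·7^1
  c_6 = 35 = 0·7^0 + 5·7^1
  c_7 = 35 = 0·7^0 + 5·7^1
λ_0 = (0, 5, 4, 4, 1, 0, 0)
λ_1 = (5, 5, 0, 3, 1, 5, 5)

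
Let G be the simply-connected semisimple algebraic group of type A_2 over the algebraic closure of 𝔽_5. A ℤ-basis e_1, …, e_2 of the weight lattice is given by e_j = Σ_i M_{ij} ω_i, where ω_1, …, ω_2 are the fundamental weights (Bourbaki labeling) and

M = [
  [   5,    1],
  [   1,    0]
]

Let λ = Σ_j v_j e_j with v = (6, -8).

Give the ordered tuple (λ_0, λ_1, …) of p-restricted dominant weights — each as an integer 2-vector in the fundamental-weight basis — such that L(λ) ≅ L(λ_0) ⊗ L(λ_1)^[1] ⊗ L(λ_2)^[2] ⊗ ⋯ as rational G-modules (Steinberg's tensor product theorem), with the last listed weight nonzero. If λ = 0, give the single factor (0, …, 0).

Converting to the ω-basis (c_i = row i of M dotted with v = (6, -8)):
  c_1 = (5)·(6) + (1)·(-8) = 22
  c_2 = (1)·(6) + (0)·(-8) = 6
Expand coordinatewise in base 5:
  c_1 = 22 = 2·5^0 + 4·5^1
  c_2 = 6 = 1·5^0 + 1·5^1
Factor λ_0 = (2, 1)
Factor λ_1 = (4, 1)

((2, 1), (4, 1))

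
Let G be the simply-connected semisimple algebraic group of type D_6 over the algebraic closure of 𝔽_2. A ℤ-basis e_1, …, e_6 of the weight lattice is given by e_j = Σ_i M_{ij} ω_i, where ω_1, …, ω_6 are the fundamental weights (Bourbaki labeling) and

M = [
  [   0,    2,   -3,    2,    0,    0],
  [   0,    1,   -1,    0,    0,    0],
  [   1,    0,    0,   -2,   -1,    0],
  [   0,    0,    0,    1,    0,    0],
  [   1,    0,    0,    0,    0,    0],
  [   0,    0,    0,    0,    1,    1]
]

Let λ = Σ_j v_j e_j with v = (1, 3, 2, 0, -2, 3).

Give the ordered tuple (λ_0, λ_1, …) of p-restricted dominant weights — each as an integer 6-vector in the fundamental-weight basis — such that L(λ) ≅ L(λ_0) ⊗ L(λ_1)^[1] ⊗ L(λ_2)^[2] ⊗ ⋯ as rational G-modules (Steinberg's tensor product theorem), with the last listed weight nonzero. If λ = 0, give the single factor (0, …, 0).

((0, 1, 1, 0, 1, 1), (0, 0, 1, 0, 0, 0))

ω-coordinates c = M·v, v = (1, 3, 2, 0, -2, 3):
  c_1 = (0)·(1) + (2)·(3) + (-3)·(2) + (2)·(0) + (0)·(-2) + (0)·(3) = 0
  c_2 = (0)·(1) + (1)·(3) + (-1)·(2) + (0)·(0) + (0)·(-2) + (0)·(3) = 1
  c_3 = (1)·(1) + (0)·(3) + (0)·(2) + (-2)·(0) + (-1)·(-2) + (0)·(3) = 3
  c_4 = (0)·(1) + (0)·(3) + (0)·(2) + (1)·(0) + (0)·(-2) + (0)·(3) = 0
  c_5 = (1)·(1) + (0)·(3) + (0)·(2) + (0)·(0) + (0)·(-2) + (0)·(3) = 1
  c_6 = (0)·(1) + (0)·(3) + (0)·(2) + (0)·(0) + (1)·(-2) + (1)·(3) = 1
Writing each c_i in base p = 2:
  c_1 = 0
  c_2 = 1 = 1·2^0
  c_3 = 3 = 1·2^0 + 1·2^1
  c_4 = 0
  c_5 = 1 = 1·2^0
  c_6 = 1 = 1·2^0
Factor λ_0 = (0, 1, 1, 0, 1, 1)
Factor λ_1 = (0, 0, 1, 0, 0, 0)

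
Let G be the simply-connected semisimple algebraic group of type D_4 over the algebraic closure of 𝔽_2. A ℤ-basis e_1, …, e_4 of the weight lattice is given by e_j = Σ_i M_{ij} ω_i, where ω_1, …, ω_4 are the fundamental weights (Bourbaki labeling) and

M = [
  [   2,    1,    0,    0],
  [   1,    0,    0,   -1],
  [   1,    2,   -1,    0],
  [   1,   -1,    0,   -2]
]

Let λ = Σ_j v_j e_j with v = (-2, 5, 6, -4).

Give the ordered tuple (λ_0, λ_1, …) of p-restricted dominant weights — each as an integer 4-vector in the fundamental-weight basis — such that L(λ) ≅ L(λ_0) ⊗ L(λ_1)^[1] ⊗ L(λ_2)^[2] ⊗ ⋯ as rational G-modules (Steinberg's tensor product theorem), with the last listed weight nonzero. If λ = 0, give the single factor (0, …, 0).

ω-coordinates c = M·v, v = (-2, 5, 6, -4):
  c_1 = (2)·(-2) + (1)·(5) + (0)·(6) + (0)·(-4) = 1
  c_2 = (1)·(-2) + (0)·(5) + (0)·(6) + (-1)·(-4) = 2
  c_3 = (1)·(-2) + (2)·(5) + (-1)·(6) + (0)·(-4) = 2
  c_4 = (1)·(-2) + (-1)·(5) + (0)·(6) + (-2)·(-4) = 1
Expand coordinatewise in base 2:
  c_1 = 1 = 1·2^0
  c_2 = 2 = 0·2^0 + 1·2^1
  c_3 = 2 = 0·2^0 + 1·2^1
  c_4 = 1 = 1·2^0
λ_0 = (1, 0, 0, 1)
λ_1 = (0, 1, 1, 0)

((1, 0, 0, 1), (0, 1, 1, 0))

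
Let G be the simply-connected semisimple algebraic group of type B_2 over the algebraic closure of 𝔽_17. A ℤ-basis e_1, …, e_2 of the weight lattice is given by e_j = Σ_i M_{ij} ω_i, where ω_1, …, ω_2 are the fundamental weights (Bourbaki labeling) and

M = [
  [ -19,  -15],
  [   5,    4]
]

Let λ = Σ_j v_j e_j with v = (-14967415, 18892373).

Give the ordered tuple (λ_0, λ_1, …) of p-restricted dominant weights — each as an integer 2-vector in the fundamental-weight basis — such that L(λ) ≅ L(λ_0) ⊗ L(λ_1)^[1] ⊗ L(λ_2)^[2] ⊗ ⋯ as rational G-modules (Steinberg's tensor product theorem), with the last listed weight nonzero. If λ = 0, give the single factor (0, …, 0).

((8, 6), (15, 5), (9, 1), (15, 13), (11, 8))

Converting to the ω-basis (c_i = row i of M dotted with v = (-14967415, 18892373)):
  c_1 = (-19)·(-14967415) + (-15)·(18892373) = 995290
  c_2 = (5)·(-14967415) + 4·18892373 = 732417
Writing each c_i in base p = 17:
  c_1 = 995290 = 8·17^0 + 15·17^1 + 9·17^2 + 15·17^3 + 11·17^4
  c_2 = 732417 = 6·17^0 + 5·17^1 + 1·17^2 + 13·17^3 + 8·17^4
λ_0 = (8, 6)
λ_1 = (15, 5)
λ_2 = (9, 1)
λ_3 = (15, 13)
λ_4 = (11, 8)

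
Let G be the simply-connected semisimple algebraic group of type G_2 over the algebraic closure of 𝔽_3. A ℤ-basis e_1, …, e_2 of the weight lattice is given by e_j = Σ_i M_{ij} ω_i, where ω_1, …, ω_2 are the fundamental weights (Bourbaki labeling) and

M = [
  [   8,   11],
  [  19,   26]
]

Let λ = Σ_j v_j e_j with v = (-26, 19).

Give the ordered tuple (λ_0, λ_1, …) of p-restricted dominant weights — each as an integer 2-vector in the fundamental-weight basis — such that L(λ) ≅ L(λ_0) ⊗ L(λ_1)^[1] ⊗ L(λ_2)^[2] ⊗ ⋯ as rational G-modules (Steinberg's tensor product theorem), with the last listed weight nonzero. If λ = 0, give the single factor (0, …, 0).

In the fundamental-weight basis, λ has coordinates c = M·v (v = (-26, 19)):
  c_1 = 8*-26 + 11*19 = 1
  c_2 = 19*-26 + 26*19 = 0
Base-3 expansion of each c_i:
  c_1 = 1 = 1·3^0
  c_2 = 0
λ_0 = (1, 0)

((1, 0),)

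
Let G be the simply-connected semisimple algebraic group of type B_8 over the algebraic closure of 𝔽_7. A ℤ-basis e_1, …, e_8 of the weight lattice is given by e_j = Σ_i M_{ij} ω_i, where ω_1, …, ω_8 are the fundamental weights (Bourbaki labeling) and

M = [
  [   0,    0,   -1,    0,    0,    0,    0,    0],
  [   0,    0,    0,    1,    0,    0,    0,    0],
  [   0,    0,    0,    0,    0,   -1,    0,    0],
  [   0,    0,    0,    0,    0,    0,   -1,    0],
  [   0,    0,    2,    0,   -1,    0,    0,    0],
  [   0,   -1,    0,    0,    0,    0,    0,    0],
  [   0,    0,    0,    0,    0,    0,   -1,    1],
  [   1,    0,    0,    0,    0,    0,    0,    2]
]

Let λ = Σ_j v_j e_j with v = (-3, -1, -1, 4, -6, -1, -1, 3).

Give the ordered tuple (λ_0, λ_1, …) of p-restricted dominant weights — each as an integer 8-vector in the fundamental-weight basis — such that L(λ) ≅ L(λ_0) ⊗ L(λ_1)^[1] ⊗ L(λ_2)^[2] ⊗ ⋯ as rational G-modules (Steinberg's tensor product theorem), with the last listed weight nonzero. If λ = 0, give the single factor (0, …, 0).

In the fundamental-weight basis, λ has coordinates c = M·v (v = (-3, -1, -1, 4, -6, -1, -1, 3)):
  c_1 = (0)·(-3) + (0)·(-1) + (-1)·(-1) + (0)·(4) + (0)·(-6) + (0)·(-1) + (0)·(-1) + (0)·(3) = 1
  c_2 = (0)·(-3) + (0)·(-1) + (0)·(-1) + (1)·(4) + (0)·(-6) + (0)·(-1) + (0)·(-1) + (0)·(3) = 4
  c_3 = (0)·(-3) + (0)·(-1) + (0)·(-1) + (0)·(4) + (0)·(-6) + (-1)·(-1) + (0)·(-1) + (0)·(3) = 1
  c_4 = (0)·(-3) + (0)·(-1) + (0)·(-1) + (0)·(4) + (0)·(-6) + (0)·(-1) + (-1)·(-1) + (0)·(3) = 1
  c_5 = (0)·(-3) + (0)·(-1) + (2)·(-1) + (0)·(4) + (-1)·(-6) + (0)·(-1) + (0)·(-1) + (0)·(3) = 4
  c_6 = (0)·(-3) + (-1)·(-1) + (0)·(-1) + (0)·(4) + (0)·(-6) + (0)·(-1) + (0)·(-1) + (0)·(3) = 1
  c_7 = (0)·(-3) + (0)·(-1) + (0)·(-1) + (0)·(4) + (0)·(-6) + (0)·(-1) + (-1)·(-1) + (1)·(3) = 4
  c_8 = (1)·(-3) + (0)·(-1) + (0)·(-1) + (0)·(4) + (0)·(-6) + (0)·(-1) + (0)·(-1) + (2)·(3) = 3
Expand coordinatewise in base 7:
  c_1 = 1 = 1·7^0
  c_2 = 4 = 4·7^0
  c_3 = 1 = 1·7^0
  c_4 = 1 = 1·7^0
  c_5 = 4 = 4·7^0
  c_6 = 1 = 1·7^0
  c_7 = 4 = 4·7^0
  c_8 = 3 = 3·7^0
p-restricted factor λ_0 = (1, 4, 1, 1, 4, 1, 4, 3)

((1, 4, 1, 1, 4, 1, 4, 3),)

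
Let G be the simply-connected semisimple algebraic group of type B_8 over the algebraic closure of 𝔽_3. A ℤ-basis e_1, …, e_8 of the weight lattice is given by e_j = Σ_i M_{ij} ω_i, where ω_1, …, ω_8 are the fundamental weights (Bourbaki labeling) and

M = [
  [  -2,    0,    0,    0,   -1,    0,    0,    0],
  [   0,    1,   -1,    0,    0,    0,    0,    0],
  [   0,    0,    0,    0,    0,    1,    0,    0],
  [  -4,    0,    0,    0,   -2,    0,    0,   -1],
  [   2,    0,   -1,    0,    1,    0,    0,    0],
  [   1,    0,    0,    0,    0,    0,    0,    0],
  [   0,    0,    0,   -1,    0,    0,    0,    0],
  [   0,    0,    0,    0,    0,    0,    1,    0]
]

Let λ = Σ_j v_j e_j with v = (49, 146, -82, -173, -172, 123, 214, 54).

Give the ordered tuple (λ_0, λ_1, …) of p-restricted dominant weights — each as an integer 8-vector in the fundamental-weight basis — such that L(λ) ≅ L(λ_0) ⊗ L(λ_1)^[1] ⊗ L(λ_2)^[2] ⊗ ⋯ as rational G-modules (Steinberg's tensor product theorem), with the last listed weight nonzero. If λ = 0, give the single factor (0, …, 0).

Change of basis e → ω: c = M·v where v = (49, 146, -82, -173, -172, 123, 214, 54):
  c_1 = (-2)·(49) + (0)·(146) + (0)·(-82) + (0)·(-173) + (-1)·(-172) + (0)·(123) + (0)·(214) + (0)·(54) = 74
  c_2 = (0)·(49) + (1)·(146) + (-1)·(-82) + (0)·(-173) + (0)·(-172) + (0)·(123) + (0)·(214) + (0)·(54) = 228
  c_3 = (0)·(49) + (0)·(146) + (0)·(-82) + (0)·(-173) + (0)·(-172) + (1)·(123) + (0)·(214) + (0)·(54) = 123
  c_4 = (-4)·(49) + (0)·(146) + (0)·(-82) + (0)·(-173) + (-2)·(-172) + (0)·(123) + (0)·(214) + (-1)·(54) = 94
  c_5 = (2)·(49) + (0)·(146) + (-1)·(-82) + (0)·(-173) + (1)·(-172) + (0)·(123) + (0)·(214) + (0)·(54) = 8
  c_6 = (1)·(49) + (0)·(146) + (0)·(-82) + (0)·(-173) + (0)·(-172) + (0)·(123) + (0)·(214) + (0)·(54) = 49
  c_7 = (0)·(49) + (0)·(146) + (0)·(-82) + (-1)·(-173) + (0)·(-172) + (0)·(123) + (0)·(214) + (0)·(54) = 173
  c_8 = (0)·(49) + (0)·(146) + (0)·(-82) + (0)·(-173) + (0)·(-172) + (0)·(123) + (1)·(214) + (0)·(54) = 214
Writing each c_i in base p = 3:
  c_1 = 74 = 2·3^0 + 0·3^1 + 2·3^2 + 2·3^3
  c_2 = 228 = 0·3^0 + 1·3^1 + 1·3^2 + 2·3^3 + 2·3^4
  c_3 = 123 = 0·3^0 + 2·3^1 + 1·3^2 + 1·3^3 + 1·3^4
  c_4 = 94 = 1·3^0 + 1·3^1 + 1·3^2 + 0·3^3 + 1·3^4
  c_5 = 8 = 2·3^0 + 2·3^1
  c_6 = 49 = 1·3^0 + 1·3^1 + 2·3^2 + 1·3^3
  c_7 = 173 = 2·3^0 + 0·3^1 + 1·3^2 + 0·3^3 + 2·3^4
  c_8 = 214 = 1·3^0 + 2·3^1 + 2·3^2 + 1·3^3 + 2·3^4
λ_0 = (2, 0, 0, 1, 2, 1, 2, 1)
λ_1 = (0, 1, 2, 1, 2, 1, 0, 2)
λ_2 = (2, 1, 1, 1, 0, 2, 1, 2)
λ_3 = (2, 2, 1, 0, 0, 1, 0, 1)
λ_4 = (0, 2, 1, 1, 0, 0, 2, 2)

((2, 0, 0, 1, 2, 1, 2, 1), (0, 1, 2, 1, 2, 1, 0, 2), (2, 1, 1, 1, 0, 2, 1, 2), (2, 2, 1, 0, 0, 1, 0, 1), (0, 2, 1, 1, 0, 0, 2, 2))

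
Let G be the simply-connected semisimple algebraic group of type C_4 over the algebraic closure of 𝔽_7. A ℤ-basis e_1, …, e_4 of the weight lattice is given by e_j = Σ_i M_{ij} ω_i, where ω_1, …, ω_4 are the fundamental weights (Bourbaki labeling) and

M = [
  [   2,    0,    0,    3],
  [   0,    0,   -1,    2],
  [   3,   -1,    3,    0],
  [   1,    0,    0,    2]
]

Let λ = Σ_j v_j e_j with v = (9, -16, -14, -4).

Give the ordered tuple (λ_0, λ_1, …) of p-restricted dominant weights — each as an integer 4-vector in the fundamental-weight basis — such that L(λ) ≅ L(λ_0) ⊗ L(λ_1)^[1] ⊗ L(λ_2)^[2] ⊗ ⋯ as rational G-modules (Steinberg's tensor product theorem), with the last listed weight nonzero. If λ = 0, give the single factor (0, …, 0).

Compute c_i = Σ_j M_{ij} v_j with v = (9, -16, -14, -4):
  c_1 = 2*9 + 0*-16 + 0*-14 + 3*-4 = 6
  c_2 = 0*9 + 0*-16 + -1*-14 + 2*-4 = 6
  c_3 = 3*9 + -1*-16 + 3*-14 + 0*-4 = 1
  c_4 = 1*9 + 0*-16 + 0*-14 + 2*-4 = 1
Base-7 expansion of each c_i:
  c_1 = 6 = 6·7^0
  c_2 = 6 = 6·7^0
  c_3 = 1 = 1·7^0
  c_4 = 1 = 1·7^0
p-restricted factor λ_0 = (6, 6, 1, 1)

((6, 6, 1, 1),)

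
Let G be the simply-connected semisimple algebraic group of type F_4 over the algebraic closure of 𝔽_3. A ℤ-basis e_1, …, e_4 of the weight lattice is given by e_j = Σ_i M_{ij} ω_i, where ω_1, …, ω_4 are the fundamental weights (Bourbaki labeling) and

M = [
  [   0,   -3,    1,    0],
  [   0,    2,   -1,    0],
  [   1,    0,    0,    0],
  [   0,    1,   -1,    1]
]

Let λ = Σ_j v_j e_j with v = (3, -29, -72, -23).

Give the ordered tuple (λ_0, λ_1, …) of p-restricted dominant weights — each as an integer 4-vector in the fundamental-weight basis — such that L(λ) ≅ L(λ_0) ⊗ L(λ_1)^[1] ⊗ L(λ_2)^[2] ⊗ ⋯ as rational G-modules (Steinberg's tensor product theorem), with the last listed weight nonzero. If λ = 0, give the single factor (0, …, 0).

((0, 2, 0, 2), (2, 1, 1, 0), (1, 1, 0, 2))

ω-coordinates c = M·v, v = (3, -29, -72, -23):
  c_1 = 0·3 + (-3)·(-29) + (1)·(-72) + (0)·(-23) = 15
  c_2 = 0·3 + (2)·(-29) + (-1)·(-72) + (0)·(-23) = 14
  c_3 = 1·3 + (0)·(-29) + (0)·(-72) + (0)·(-23) = 3
  c_4 = 0·3 + (1)·(-29) + (-1)·(-72) + (1)·(-23) = 20
Writing each c_i in base p = 3:
  c_1 = 15 = 0·3^0 + 2·3^1 + 1·3^2
  c_2 = 14 = 2·3^0 + 1·3^1 + 1·3^2
  c_3 = 3 = 0·3^0 + 1·3^1
  c_4 = 20 = 2·3^0 + 0·3^1 + 2·3^2
p-restricted factor λ_0 = (0, 2, 0, 2)
p-restricted factor λ_1 = (2, 1, 1, 0)
p-restricted factor λ_2 = (1, 1, 0, 2)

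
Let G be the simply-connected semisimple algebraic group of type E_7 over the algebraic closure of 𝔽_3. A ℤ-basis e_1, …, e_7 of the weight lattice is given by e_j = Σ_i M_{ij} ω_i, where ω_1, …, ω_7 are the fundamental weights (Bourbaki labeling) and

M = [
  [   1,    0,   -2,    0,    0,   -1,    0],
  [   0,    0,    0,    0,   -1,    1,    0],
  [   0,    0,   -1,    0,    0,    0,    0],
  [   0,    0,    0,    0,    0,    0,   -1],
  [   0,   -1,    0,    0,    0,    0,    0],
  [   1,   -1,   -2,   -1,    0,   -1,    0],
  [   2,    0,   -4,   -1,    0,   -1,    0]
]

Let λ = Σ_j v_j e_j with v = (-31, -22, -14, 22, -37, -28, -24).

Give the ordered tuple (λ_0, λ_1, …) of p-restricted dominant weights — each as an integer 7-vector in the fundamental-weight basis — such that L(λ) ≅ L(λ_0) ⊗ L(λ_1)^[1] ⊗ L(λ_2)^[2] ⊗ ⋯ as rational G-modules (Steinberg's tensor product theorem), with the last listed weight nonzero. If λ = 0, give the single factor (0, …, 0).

Change of basis e → ω: c = M·v where v = (-31, -22, -14, 22, -37, -28, -24):
  c_1 = (1)·(-31) + (0)·(-22) + (-2)·(-14) + (0)·(22) + (0)·(-37) + (-1)·(-28) + (0)·(-24) = 25
  c_2 = (0)·(-31) + (0)·(-22) + (0)·(-14) + (0)·(22) + (-1)·(-37) + (1)·(-28) + (0)·(-24) = 9
  c_3 = (0)·(-31) + (0)·(-22) + (-1)·(-14) + (0)·(22) + (0)·(-37) + (0)·(-28) + (0)·(-24) = 14
  c_4 = (0)·(-31) + (0)·(-22) + (0)·(-14) + (0)·(22) + (0)·(-37) + (0)·(-28) + (-1)·(-24) = 24
  c_5 = (0)·(-31) + (-1)·(-22) + (0)·(-14) + (0)·(22) + (0)·(-37) + (0)·(-28) + (0)·(-24) = 22
  c_6 = (1)·(-31) + (-1)·(-22) + (-2)·(-14) + (-1)·(22) + (0)·(-37) + (-1)·(-28) + (0)·(-24) = 25
  c_7 = (2)·(-31) + (0)·(-22) + (-4)·(-14) + (-1)·(22) + (0)·(-37) + (-1)·(-28) + (0)·(-24) = 0
p = 3; digits c_i = Σ_j d_{ij}·3^j, 0 ≤ d_{ij} < 3:
  c_1 = 25 = 1·3^0 + 2·3^1 + 2·3^2
  c_2 = 9 = 0·3^0 + 0·3^1 + 1·3^2
  c_3 = 14 = 2·3^0 + 1·3^1 + 1·3^2
  c_4 = 24 = 0·3^0 + 2·3^1 + 2·3^2
  c_5 = 22 = 1·3^0 + 1·3^1 + 2·3^2
  c_6 = 25 = 1·3^0 + 2·3^1 + 2·3^2
  c_7 = 0
λ_0 = (1, 0, 2, 0, 1, 1, 0)
λ_1 = (2, 0, 1, 2, 1, 2, 0)
λ_2 = (2, 1, 1, 2, 2, 2, 0)

((1, 0, 2, 0, 1, 1, 0), (2, 0, 1, 2, 1, 2, 0), (2, 1, 1, 2, 2, 2, 0))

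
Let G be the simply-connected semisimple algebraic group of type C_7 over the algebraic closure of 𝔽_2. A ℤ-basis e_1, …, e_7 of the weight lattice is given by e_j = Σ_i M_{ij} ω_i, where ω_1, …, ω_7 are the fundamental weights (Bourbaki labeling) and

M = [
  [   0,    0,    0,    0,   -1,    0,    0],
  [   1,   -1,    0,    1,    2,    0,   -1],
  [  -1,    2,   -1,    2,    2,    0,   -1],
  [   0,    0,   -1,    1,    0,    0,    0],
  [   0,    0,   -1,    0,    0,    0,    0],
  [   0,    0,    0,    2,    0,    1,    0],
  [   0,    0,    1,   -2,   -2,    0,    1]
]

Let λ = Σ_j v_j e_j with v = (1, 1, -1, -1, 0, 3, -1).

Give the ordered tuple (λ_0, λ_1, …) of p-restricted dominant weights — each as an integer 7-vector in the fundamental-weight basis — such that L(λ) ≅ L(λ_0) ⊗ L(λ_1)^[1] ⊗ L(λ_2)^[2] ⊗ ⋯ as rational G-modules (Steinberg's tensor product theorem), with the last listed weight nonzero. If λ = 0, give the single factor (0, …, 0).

Compute c_i = Σ_j M_{ij} v_j with v = (1, 1, -1, -1, 0, 3, -1):
  c_1 = 0*1 + 0*1 + 0*-1 + 0*-1 + -1*0 + 0*3 + 0*-1 = 0
  c_2 = 1*1 + -1*1 + 0*-1 + 1*-1 + 2*0 + 0*3 + -1*-1 = 0
  c_3 = -1*1 + 2*1 + -1*-1 + 2*-1 + 2*0 + 0*3 + -1*-1 = 1
  c_4 = 0*1 + 0*1 + -1*-1 + 1*-1 + 0*0 + 0*3 + 0*-1 = 0
  c_5 = 0*1 + 0*1 + -1*-1 + 0*-1 + 0*0 + 0*3 + 0*-1 = 1
  c_6 = 0*1 + 0*1 + 0*-1 + 2*-1 + 0*0 + 1*3 + 0*-1 = 1
  c_7 = 0*1 + 0*1 + 1*-1 + -2*-1 + -2*0 + 0*3 + 1*-1 = 0
Base-2 expansion of each c_i:
  c_1 = 0
  c_2 = 0
  c_3 = 1 = 1·2^0
  c_4 = 0
  c_5 = 1 = 1·2^0
  c_6 = 1 = 1·2^0
  c_7 = 0
Factor λ_0 = (0, 0, 1, 0, 1, 1, 0)

((0, 0, 1, 0, 1, 1, 0),)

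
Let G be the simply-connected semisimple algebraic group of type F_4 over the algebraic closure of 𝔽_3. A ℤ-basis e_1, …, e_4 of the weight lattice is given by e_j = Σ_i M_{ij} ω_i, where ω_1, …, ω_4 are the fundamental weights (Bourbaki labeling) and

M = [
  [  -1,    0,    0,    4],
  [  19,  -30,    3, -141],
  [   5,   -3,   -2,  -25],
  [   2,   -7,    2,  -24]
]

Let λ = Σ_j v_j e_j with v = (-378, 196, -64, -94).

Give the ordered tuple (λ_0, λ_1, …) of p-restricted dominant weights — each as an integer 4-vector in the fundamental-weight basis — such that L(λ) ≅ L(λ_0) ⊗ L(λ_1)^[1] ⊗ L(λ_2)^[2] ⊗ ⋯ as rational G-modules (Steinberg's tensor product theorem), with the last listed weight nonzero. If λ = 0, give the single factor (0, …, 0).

Compute c_i = Σ_j M_{ij} v_j with v = (-378, 196, -64, -94):
  c_1 = (-1)·(-378) + 0·196 + (0)·(-64) + (4)·(-94) = 2
  c_2 = (19)·(-378) + (-30)·(196) + (3)·(-64) + (-141)·(-94) = 0
  c_3 = (5)·(-378) + (-3)·(196) + (-2)·(-64) + (-25)·(-94) = 0
  c_4 = (2)·(-378) + (-7)·(196) + (2)·(-64) + (-24)·(-94) = 0
Expand coordinatewise in base 3:
  c_1 = 2 = 2·3^0
  c_2 = 0
  c_3 = 0
  c_4 = 0
p-restricted factor λ_0 = (2, 0, 0, 0)

((2, 0, 0, 0),)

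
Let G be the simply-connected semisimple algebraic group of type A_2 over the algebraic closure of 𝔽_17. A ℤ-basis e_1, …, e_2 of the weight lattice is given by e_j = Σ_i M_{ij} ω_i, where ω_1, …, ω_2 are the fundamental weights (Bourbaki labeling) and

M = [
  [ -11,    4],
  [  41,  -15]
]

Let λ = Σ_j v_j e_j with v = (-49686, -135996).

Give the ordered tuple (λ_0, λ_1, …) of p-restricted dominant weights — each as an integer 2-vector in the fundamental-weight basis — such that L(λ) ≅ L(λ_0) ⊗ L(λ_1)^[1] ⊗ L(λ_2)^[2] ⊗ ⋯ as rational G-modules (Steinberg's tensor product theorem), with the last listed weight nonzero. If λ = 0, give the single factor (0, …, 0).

Compute c_i = Σ_j M_{ij} v_j with v = (-49686, -135996):
  c_1 = -11*-49686 + 4*-135996 = 2562
  c_2 = 41*-49686 + -15*-135996 = 2814
Writing each c_i in base p = 17:
  c_1 = 2562 = 12·17^0 + 14·17^1 + 8·17^2
  c_2 = 2814 = 9·17^0 + 12·17^1 + 9·17^2
p-restricted factor λ_0 = (12, 9)
p-restricted factor λ_1 = (14, 12)
p-restricted factor λ_2 = (8, 9)

((12, 9), (14, 12), (8, 9))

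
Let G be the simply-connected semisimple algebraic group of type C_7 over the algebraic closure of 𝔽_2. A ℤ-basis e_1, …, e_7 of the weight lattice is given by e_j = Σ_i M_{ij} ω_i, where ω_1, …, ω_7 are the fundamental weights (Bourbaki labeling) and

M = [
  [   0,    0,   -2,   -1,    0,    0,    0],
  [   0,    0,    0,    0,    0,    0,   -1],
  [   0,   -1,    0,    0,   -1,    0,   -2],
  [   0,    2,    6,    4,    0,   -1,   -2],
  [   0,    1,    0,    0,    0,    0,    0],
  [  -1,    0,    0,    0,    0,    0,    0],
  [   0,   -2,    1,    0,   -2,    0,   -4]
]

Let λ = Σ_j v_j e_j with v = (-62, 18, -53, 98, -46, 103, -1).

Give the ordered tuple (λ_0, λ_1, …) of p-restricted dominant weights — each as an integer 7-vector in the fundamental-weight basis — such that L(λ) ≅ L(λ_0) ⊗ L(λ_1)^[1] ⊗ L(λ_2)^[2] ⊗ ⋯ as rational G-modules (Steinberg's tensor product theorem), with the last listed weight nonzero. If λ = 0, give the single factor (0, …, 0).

ω-coordinates c = M·v, v = (-62, 18, -53, 98, -46, 103, -1):
  c_1 = (0)·(-62) + (0)·(18) + (-2)·(-53) + (-1)·(98) + (0)·(-46) + (0)·(103) + (0)·(-1) = 8
  c_2 = (0)·(-62) + (0)·(18) + (0)·(-53) + (0)·(98) + (0)·(-46) + (0)·(103) + (-1)·(-1) = 1
  c_3 = (0)·(-62) + (-1)·(18) + (0)·(-53) + (0)·(98) + (-1)·(-46) + (0)·(103) + (-2)·(-1) = 30
  c_4 = (0)·(-62) + (2)·(18) + (6)·(-53) + (4)·(98) + (0)·(-46) + (-1)·(103) + (-2)·(-1) = 9
  c_5 = (0)·(-62) + (1)·(18) + (0)·(-53) + (0)·(98) + (0)·(-46) + (0)·(103) + (0)·(-1) = 18
  c_6 = (-1)·(-62) + (0)·(18) + (0)·(-53) + (0)·(98) + (0)·(-46) + (0)·(103) + (0)·(-1) = 62
  c_7 = (0)·(-62) + (-2)·(18) + (1)·(-53) + (0)·(98) + (-2)·(-46) + (0)·(103) + (-4)·(-1) = 7
Writing each c_i in base p = 2:
  c_1 = 8 = 0·2^0 + 0·2^1 + 0·2^2 + 1·2^3
  c_2 = 1 = 1·2^0
  c_3 = 30 = 0·2^0 + 1·2^1 + 1·2^2 + 1·2^3 + 1·2^4
  c_4 = 9 = 1·2^0 + 0·2^1 + 0·2^2 + 1·2^3
  c_5 = 18 = 0·2^0 + 1·2^1 + 0·2^2 + 0·2^3 + 1·2^4
  c_6 = 62 = 0·2^0 + 1·2^1 + 1·2^2 + 1·2^3 + 1·2^4 + 1·2^5
  c_7 = 7 = 1·2^0 + 1·2^1 + 1·2^2
Factor λ_0 = (0, 1, 0, 1, 0, 0, 1)
Factor λ_1 = (0, 0, 1, 0, 1, 1, 1)
Factor λ_2 = (0, 0, 1, 0, 0, 1, 1)
Factor λ_3 = (1, 0, 1, 1, 0, 1, 0)
Factor λ_4 = (0, 0, 1, 0, 1, 1, 0)
Factor λ_5 = (0, 0, 0, 0, 0, 1, 0)

((0, 1, 0, 1, 0, 0, 1), (0, 0, 1, 0, 1, 1, 1), (0, 0, 1, 0, 0, 1, 1), (1, 0, 1, 1, 0, 1, 0), (0, 0, 1, 0, 1, 1, 0), (0, 0, 0, 0, 0, 1, 0))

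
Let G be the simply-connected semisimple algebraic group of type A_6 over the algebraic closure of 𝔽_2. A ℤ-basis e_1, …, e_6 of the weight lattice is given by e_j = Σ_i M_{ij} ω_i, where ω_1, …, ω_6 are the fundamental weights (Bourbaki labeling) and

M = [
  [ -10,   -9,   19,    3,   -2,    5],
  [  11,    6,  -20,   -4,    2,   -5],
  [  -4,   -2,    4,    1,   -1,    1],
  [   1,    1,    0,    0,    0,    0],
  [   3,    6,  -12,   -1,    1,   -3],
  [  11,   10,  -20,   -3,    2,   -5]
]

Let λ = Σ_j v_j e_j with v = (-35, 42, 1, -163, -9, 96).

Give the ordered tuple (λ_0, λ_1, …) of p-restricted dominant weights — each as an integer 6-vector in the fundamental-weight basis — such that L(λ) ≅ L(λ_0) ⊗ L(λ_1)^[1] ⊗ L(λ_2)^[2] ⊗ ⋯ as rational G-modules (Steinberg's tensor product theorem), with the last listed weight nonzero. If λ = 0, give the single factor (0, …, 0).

((0, 1, 0, 1, 1, 0), (0, 0, 1, 1, 0, 1), (0, 0, 0, 1, 0, 1))

Compute c_i = Σ_j M_{ij} v_j with v = (-35, 42, 1, -163, -9, 96):
  c_1 = (-10)·(-35) + (-9)·(42) + (19)·(1) + (3)·(-163) + (-2)·(-9) + (5)·(96) = 0
  c_2 = (11)·(-35) + (6)·(42) + (-20)·(1) + (-4)·(-163) + (2)·(-9) + (-5)·(96) = 1
  c_3 = (-4)·(-35) + (-2)·(42) + (4)·(1) + (1)·(-163) + (-1)·(-9) + (1)·(96) = 2
  c_4 = (1)·(-35) + (1)·(42) + (0)·(1) + (0)·(-163) + (0)·(-9) + (0)·(96) = 7
  c_5 = (3)·(-35) + (6)·(42) + (-12)·(1) + (-1)·(-163) + (1)·(-9) + (-3)·(96) = 1
  c_6 = (11)·(-35) + (10)·(42) + (-20)·(1) + (-3)·(-163) + (2)·(-9) + (-5)·(96) = 6
p = 2; digits c_i = Σ_j d_{ij}·2^j, 0 ≤ d_{ij} < 2:
  c_1 = 0
  c_2 = 1 = 1·2^0
  c_3 = 2 = 0·2^0 + 1·2^1
  c_4 = 7 = 1·2^0 + 1·2^1 + 1·2^2
  c_5 = 1 = 1·2^0
  c_6 = 6 = 0·2^0 + 1·2^1 + 1·2^2
Factor λ_0 = (0, 1, 0, 1, 1, 0)
Factor λ_1 = (0, 0, 1, 1, 0, 1)
Factor λ_2 = (0, 0, 0, 1, 0, 1)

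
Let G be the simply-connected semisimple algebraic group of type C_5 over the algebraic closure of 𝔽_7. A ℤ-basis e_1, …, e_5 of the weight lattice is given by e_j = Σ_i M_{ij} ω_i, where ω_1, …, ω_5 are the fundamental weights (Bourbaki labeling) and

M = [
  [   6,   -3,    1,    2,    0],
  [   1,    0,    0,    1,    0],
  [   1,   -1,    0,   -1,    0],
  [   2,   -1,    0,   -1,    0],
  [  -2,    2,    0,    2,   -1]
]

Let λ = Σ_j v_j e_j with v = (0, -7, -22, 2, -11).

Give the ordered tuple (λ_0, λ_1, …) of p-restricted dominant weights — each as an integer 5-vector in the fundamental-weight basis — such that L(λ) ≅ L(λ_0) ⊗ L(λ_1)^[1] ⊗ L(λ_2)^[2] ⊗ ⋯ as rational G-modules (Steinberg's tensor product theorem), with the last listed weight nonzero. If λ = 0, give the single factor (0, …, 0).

Compute c_i = Σ_j M_{ij} v_j with v = (0, -7, -22, 2, -11):
  c_1 = (6)·(0) + (-3)·(-7) + (1)·(-22) + (2)·(2) + (0)·(-11) = 3
  c_2 = (1)·(0) + (0)·(-7) + (0)·(-22) + (1)·(2) + (0)·(-11) = 2
  c_3 = (1)·(0) + (-1)·(-7) + (0)·(-22) + (-1)·(2) + (0)·(-11) = 5
  c_4 = (2)·(0) + (-1)·(-7) + (0)·(-22) + (-1)·(2) + (0)·(-11) = 5
  c_5 = (-2)·(0) + (2)·(-7) + (0)·(-22) + (2)·(2) + (-1)·(-11) = 1
Base-7 expansion of each c_i:
  c_1 = 3 = 3·7^0
  c_2 = 2 = 2·7^0
  c_3 = 5 = 5·7^0
  c_4 = 5 = 5·7^0
  c_5 = 1 = 1·7^0
λ_0 = (3, 2, 5, 5, 1)

((3, 2, 5, 5, 1),)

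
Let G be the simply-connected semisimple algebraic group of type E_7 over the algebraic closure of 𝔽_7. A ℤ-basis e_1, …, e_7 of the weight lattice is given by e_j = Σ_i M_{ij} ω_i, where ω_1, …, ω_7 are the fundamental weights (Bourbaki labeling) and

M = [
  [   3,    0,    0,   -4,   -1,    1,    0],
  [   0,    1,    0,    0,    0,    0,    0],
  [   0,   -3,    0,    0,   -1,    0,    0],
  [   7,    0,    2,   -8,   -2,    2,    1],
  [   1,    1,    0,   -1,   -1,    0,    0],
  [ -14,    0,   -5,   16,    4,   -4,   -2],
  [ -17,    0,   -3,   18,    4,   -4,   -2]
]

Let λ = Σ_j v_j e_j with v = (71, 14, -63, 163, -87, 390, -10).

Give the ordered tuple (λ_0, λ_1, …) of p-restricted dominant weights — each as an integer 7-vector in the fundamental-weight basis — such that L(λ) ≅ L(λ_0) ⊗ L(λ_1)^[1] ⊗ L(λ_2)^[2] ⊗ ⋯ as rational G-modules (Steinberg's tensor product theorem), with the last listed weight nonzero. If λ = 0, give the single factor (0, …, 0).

Compute c_i = Σ_j M_{ij} v_j with v = (71, 14, -63, 163, -87, 390, -10):
  c_1 = 3·71 + 0·14 + (0)·(-63) + (-4)·(163) + (-1)·(-87) + 1·390 + (0)·(-10) = 38
  c_2 = 0·71 + 1·14 + (0)·(-63) + 0·163 + (0)·(-87) + 0·390 + (0)·(-10) = 14
  c_3 = 0·71 + (-3)·(14) + (0)·(-63) + 0·163 + (-1)·(-87) + 0·390 + (0)·(-10) = 45
  c_4 = 7·71 + 0·14 + (2)·(-63) + (-8)·(163) + (-2)·(-87) + 2·390 + (1)·(-10) = 11
  c_5 = 1·71 + 1·14 + (0)·(-63) + (-1)·(163) + (-1)·(-87) + 0·390 + (0)·(-10) = 9
  c_6 = (-14)·(71) + 0·14 + (-5)·(-63) + 16·163 + (4)·(-87) + (-4)·(390) + (-2)·(-10) = 41
  c_7 = (-17)·(71) + 0·14 + (-3)·(-63) + 18·163 + (4)·(-87) + (-4)·(390) + (-2)·(-10) = 28
Writing each c_i in base p = 7:
  c_1 = 38 = 3·7^0 + 5·7^1
  c_2 = 14 = 0·7^0 + 2·7^1
  c_3 = 45 = 3·7^0 + 6·7^1
  c_4 = 11 = 4·7^0 + 1·7^1
  c_5 = 9 = 2·7^0 + 1·7^1
  c_6 = 41 = 6·7^0 + 5·7^1
  c_7 = 28 = 0·7^0 + 4·7^1
λ_0 = (3, 0, 3, 4, 2, 6, 0)
λ_1 = (5, 2, 6, 1, 1, 5, 4)

((3, 0, 3, 4, 2, 6, 0), (5, 2, 6, 1, 1, 5, 4))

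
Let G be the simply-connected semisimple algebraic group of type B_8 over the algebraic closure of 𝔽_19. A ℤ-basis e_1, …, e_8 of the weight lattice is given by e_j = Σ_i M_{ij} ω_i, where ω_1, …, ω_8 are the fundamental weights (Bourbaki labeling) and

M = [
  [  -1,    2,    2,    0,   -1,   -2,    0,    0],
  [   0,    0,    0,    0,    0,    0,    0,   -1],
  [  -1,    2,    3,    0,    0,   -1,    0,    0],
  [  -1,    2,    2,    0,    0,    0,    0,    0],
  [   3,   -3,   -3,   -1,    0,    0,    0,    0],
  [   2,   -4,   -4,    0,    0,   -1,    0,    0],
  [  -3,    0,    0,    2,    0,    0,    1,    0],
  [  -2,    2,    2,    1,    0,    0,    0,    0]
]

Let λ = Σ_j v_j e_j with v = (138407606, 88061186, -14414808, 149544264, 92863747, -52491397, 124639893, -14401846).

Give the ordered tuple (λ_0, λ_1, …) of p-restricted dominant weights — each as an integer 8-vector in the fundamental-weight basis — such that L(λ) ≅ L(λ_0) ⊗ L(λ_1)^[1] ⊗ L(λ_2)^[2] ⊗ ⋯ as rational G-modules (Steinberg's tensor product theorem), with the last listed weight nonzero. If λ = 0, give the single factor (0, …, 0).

Change of basis e → ω: c = M·v where v = (138407606, 88061186, -14414808, 149544264, 92863747, -52491397, 124639893, -14401846):
  c_1 = (-1)·(138407606) + (2)·(88061186) + (2)·(-14414808) + (0)·(149544264) + (-1)·(92863747) + (-2)·(-52491397) + (0)·(124639893) + (0)·(-14401846) = 21004197
  c_2 = (0)·(138407606) + (0)·(88061186) + (0)·(-14414808) + (0)·(149544264) + (0)·(92863747) + (0)·(-52491397) + (0)·(124639893) + (-1)·(-14401846) = 14401846
  c_3 = (-1)·(138407606) + (2)·(88061186) + (3)·(-14414808) + (0)·(149544264) + (0)·(92863747) + (-1)·(-52491397) + (0)·(124639893) + (0)·(-14401846) = 46961739
  c_4 = (-1)·(138407606) + (2)·(88061186) + (2)·(-14414808) + (0)·(149544264) + (0)·(92863747) + (0)·(-52491397) + (0)·(124639893) + (0)·(-14401846) = 8885150
  c_5 = (3)·(138407606) + (-3)·(88061186) + (-3)·(-14414808) + (-1)·(149544264) + (0)·(92863747) + (0)·(-52491397) + (0)·(124639893) + (0)·(-14401846) = 44739420
  c_6 = (2)·(138407606) + (-4)·(88061186) + (-4)·(-14414808) + (0)·(149544264) + (0)·(92863747) + (-1)·(-52491397) + (0)·(124639893) + (0)·(-14401846) = 34721097
  c_7 = (-3)·(138407606) + (0)·(88061186) + (0)·(-14414808) + (2)·(149544264) + (0)·(92863747) + (0)·(-52491397) + (1)·(124639893) + (0)·(-14401846) = 8505603
  c_8 = (-2)·(138407606) + (2)·(88061186) + (2)·(-14414808) + (1)·(149544264) + (0)·(92863747) + (0)·(-52491397) + (0)·(124639893) + (0)·(-14401846) = 20021808
Base-19 expansion of each c_i:
  c_1 = 21004197 = 1·19^0 + 7·19^1 + 5·19^2 + 3·19^3 + 9·19^4 + 8·19^5
  c_2 = 14401846 = 17·19^0 + 5·19^1 + 13·19^2 + 9·19^3 + 15·19^4 + 5·19^5
  c_3 = 46961739 = 9·19^0 + 17·19^1 + 13·19^2 + 6·19^3 + 18·19^4 + 18·19^5
  c_4 = 8885150 = 9·19^0 + 11·19^1 + 7·19^2 + 3·19^3 + 11·19^4 + 3·19^5
  c_5 = 44739420 = 6·19^0 + 17·19^1 + 13·19^2 + 5·19^3 + 1·19^4 + 18·19^5
  c_6 = 34721097 = 3·19^0 + 6·19^1 + 2·19^2 + 8·19^3 + 0·19^4 + 14·19^5
  c_7 = 8505603 = 6·19^0 + 4·19^1 + 1·19^2 + 5·19^3 + 8·19^4 + 3·19^5
  c_8 = 20021808 = 7·19^0 + 1·19^1 + 1·19^2 + 12·19^3 + 1·19^4 + 8·19^5
λ_0 = (1, 17, 9, 9, 6, 3, 6, 7)
λ_1 = (7, 5, 17, 11, 17, 6, 4, 1)
λ_2 = (5, 13, 13, 7, 13, 2, 1, 1)
λ_3 = (3, 9, 6, 3, 5, 8, 5, 12)
λ_4 = (9, 15, 18, 11, 1, 0, 8, 1)
λ_5 = (8, 5, 18, 3, 18, 14, 3, 8)

((1, 17, 9, 9, 6, 3, 6, 7), (7, 5, 17, 11, 17, 6, 4, 1), (5, 13, 13, 7, 13, 2, 1, 1), (3, 9, 6, 3, 5, 8, 5, 12), (9, 15, 18, 11, 1, 0, 8, 1), (8, 5, 18, 3, 18, 14, 3, 8))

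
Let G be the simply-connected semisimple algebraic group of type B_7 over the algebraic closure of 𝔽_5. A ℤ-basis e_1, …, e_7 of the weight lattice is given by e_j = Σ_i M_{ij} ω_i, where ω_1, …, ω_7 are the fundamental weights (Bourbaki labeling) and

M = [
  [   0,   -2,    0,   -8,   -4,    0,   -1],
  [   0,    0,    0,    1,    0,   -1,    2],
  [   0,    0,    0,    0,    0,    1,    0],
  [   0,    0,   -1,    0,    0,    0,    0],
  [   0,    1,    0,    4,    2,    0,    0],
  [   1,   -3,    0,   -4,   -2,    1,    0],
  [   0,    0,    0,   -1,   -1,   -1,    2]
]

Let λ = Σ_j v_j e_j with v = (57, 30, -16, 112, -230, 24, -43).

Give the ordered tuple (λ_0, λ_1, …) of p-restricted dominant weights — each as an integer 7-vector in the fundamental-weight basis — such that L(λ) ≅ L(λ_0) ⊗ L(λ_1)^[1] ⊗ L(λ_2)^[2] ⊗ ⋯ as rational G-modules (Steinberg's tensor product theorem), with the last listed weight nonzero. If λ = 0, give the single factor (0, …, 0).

ω-coordinates c = M·v, v = (57, 30, -16, 112, -230, 24, -43):
  c_1 = 0·57 + (-2)·(30) + (0)·(-16) + (-8)·(112) + (-4)·(-230) + 0·24 + (-1)·(-43) = 7
  c_2 = 0·57 + 0·30 + (0)·(-16) + 1·112 + (0)·(-230) + (-1)·(24) + (2)·(-43) = 2
  c_3 = 0·57 + 0·30 + (0)·(-16) + 0·112 + (0)·(-230) + 1·24 + (0)·(-43) = 24
  c_4 = 0·57 + 0·30 + (-1)·(-16) + 0·112 + (0)·(-230) + 0·24 + (0)·(-43) = 16
  c_5 = 0·57 + 1·30 + (0)·(-16) + 4·112 + (2)·(-230) + 0·24 + (0)·(-43) = 18
  c_6 = 1·57 + (-3)·(30) + (0)·(-16) + (-4)·(112) + (-2)·(-230) + 1·24 + (0)·(-43) = 3
  c_7 = 0·57 + 0·30 + (0)·(-16) + (-1)·(112) + (-1)·(-230) + (-1)·(24) + (2)·(-43) = 8
Expand coordinatewise in base 5:
  c_1 = 7 = 2·5^0 + 1·5^1
  c_2 = 2 = 2·5^0
  c_3 = 24 = 4·5^0 + 4·5^1
  c_4 = 16 = 1·5^0 + 3·5^1
  c_5 = 18 = 3·5^0 + 3·5^1
  c_6 = 3 = 3·5^0
  c_7 = 8 = 3·5^0 + 1·5^1
λ_0 = (2, 2, 4, 1, 3, 3, 3)
λ_1 = (1, 0, 4, 3, 3, 0, 1)

((2, 2, 4, 1, 3, 3, 3), (1, 0, 4, 3, 3, 0, 1))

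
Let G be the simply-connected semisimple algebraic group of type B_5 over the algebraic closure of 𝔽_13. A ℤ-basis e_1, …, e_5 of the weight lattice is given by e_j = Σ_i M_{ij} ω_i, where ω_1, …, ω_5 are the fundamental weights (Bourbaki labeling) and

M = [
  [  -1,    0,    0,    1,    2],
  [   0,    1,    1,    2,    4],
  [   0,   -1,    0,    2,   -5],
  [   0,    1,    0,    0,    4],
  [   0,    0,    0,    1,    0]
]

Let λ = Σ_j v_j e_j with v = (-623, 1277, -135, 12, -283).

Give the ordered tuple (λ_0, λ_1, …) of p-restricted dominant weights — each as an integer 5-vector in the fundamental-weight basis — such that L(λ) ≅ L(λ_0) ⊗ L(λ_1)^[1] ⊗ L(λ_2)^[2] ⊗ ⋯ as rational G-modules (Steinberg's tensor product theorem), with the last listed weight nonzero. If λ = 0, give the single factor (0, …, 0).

((4, 8, 6, 2, 12), (5, 2, 12, 11, 0))

Converting to the ω-basis (c_i = row i of M dotted with v = (-623, 1277, -135, 12, -283)):
  c_1 = -1*-623 + 0*1277 + 0*-135 + 1*12 + 2*-283 = 69
  c_2 = 0*-623 + 1*1277 + 1*-135 + 2*12 + 4*-283 = 34
  c_3 = 0*-623 + -1*1277 + 0*-135 + 2*12 + -5*-283 = 162
  c_4 = 0*-623 + 1*1277 + 0*-135 + 0*12 + 4*-283 = 145
  c_5 = 0*-623 + 0*1277 + 0*-135 + 1*12 + 0*-283 = 12
p = 13; digits c_i = Σ_j d_{ij}·13^j, 0 ≤ d_{ij} < 13:
  c_1 = 69 = 4·13^0 + 5·13^1
  c_2 = 34 = 8·13^0 + 2·13^1
  c_3 = 162 = 6·13^0 + 12·13^1
  c_4 = 145 = 2·13^0 + 11·13^1
  c_5 = 12 = 12·13^0
λ_0 = (4, 8, 6, 2, 12)
λ_1 = (5, 2, 12, 11, 0)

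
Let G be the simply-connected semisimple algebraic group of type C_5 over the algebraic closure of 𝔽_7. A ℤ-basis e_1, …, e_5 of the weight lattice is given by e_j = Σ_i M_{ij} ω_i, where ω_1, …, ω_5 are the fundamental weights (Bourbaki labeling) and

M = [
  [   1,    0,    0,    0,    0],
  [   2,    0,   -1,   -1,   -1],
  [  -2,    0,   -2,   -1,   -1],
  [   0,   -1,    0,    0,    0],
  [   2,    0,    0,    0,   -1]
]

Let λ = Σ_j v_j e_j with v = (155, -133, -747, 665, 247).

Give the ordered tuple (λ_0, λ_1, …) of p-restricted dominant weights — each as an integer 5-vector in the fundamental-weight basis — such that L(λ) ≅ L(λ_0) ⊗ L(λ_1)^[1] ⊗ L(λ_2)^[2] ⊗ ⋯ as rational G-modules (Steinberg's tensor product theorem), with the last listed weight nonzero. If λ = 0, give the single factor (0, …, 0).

Change of basis e → ω: c = M·v where v = (155, -133, -747, 665, 247):
  c_1 = 1*155 + 0*-133 + 0*-747 + 0*665 + 0*247 = 155
  c_2 = 2*155 + 0*-133 + -1*-747 + -1*665 + -1*247 = 145
  c_3 = -2*155 + 0*-133 + -2*-747 + -1*665 + -1*247 = 272
  c_4 = 0*155 + -1*-133 + 0*-747 + 0*665 + 0*247 = 133
  c_5 = 2*155 + 0*-133 + 0*-747 + 0*665 + -1*247 = 63
Writing each c_i in base p = 7:
  c_1 = 155 = 1·7^0 + 1·7^1 + 3·7^2
  c_2 = 145 = 5·7^0 + 6·7^1 + 2·7^2
  c_3 = 272 = 6·7^0 + 3·7^1 + 5·7^2
  c_4 = 133 = 0·7^0 + 5·7^1 + 2·7^2
  c_5 = 63 = 0·7^0 + 2·7^1 + 1·7^2
λ_0 = (1, 5, 6, 0, 0)
λ_1 = (1, 6, 3, 5, 2)
λ_2 = (3, 2, 5, 2, 1)

((1, 5, 6, 0, 0), (1, 6, 3, 5, 2), (3, 2, 5, 2, 1))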